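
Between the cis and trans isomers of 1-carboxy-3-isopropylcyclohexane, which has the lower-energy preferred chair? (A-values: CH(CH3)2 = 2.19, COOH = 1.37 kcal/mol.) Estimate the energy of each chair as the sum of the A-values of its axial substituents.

cis

At 1,3 positions (parity same): cis → (e,e or a,a); trans → (a,e or e,a).
Best chair for cis: E = 0.00 kcal/mol; best chair for trans: E = 1.37 kcal/mol.
The cis isomer is lower by 1.37 kcal/mol.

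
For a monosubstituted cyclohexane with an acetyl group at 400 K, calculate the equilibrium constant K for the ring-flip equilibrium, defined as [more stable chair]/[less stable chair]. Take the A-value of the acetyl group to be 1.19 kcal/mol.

One chair has the acetyl group axial (E = 1.19 kcal/mol) and the other has it equatorial (E = 0).
ΔG = 1.19 kcal/mol between the two chairs.
K = exp(ΔG/RT) with R = 1.987×10⁻³ kcal mol⁻¹ K⁻¹ and T = 400 K gives K ≈ 4.47.

K ≈ 4.47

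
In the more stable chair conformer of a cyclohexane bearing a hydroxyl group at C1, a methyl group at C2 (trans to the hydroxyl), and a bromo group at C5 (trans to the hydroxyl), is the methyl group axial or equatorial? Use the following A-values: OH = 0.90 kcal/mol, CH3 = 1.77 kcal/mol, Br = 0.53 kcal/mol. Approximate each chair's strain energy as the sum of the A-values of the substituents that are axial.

equatorial

Chair I (hydroxyl axial, methyl axial, bromo equatorial): E = 2.67 kcal/mol.
Chair II (hydroxyl equatorial, methyl equatorial, bromo axial): E = 0.53 kcal/mol.
Chair II is the more stable (lower-energy) conformer, and in that chair the methyl group is equatorial.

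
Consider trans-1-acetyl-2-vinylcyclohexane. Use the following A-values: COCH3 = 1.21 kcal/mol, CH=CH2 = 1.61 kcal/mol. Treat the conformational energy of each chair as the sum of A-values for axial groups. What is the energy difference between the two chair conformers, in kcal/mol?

C1 and C2 have opposite parity, so for the trans isomer the two substituents are e,e in one chair and a,a in the other.
Chair I (acetyl axial, vinyl axial): E = 2.82 kcal/mol.
Chair II (acetyl equatorial, vinyl equatorial): E = 0.00 kcal/mol.
ΔE = 2.82 − 0.00 = 2.82 kcal/mol; chair II is more stable.

2.82 kcal/mol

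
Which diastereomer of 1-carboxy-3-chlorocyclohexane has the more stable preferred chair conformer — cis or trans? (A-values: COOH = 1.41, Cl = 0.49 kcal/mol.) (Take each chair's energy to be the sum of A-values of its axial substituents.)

At 1,3 positions (parity same): cis → (e,e or a,a); trans → (a,e or e,a).
Best chair for cis: E = 0.00 kcal/mol; best chair for trans: E = 0.49 kcal/mol.
The cis isomer is lower by 0.49 kcal/mol.

cis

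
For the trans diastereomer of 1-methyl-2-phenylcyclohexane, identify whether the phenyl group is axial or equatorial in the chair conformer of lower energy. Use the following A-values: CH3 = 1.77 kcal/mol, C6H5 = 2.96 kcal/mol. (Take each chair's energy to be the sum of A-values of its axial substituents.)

C1 and C2 have opposite parity, so for the trans isomer the two substituents are e,e in one chair and a,a in the other.
Chair I (methyl axial, phenyl axial): E = 4.73 kcal/mol.
Chair II (methyl equatorial, phenyl equatorial): E = 0.00 kcal/mol.
Chair II is the more stable (lower-energy) conformer, and in that chair the phenyl group is equatorial.

equatorial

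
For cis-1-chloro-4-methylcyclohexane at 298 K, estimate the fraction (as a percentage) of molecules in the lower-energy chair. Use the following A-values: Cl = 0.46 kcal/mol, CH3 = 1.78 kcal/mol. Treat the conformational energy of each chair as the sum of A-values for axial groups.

C1 and C4 have opposite parity, so for the cis isomer the two substituents are one axial and one equatorial in each chair.
Chair I (chloro axial, methyl equatorial): E = 0.46 kcal/mol; chair II (chloro equatorial, methyl axial): E = 1.78 kcal/mol.
ΔG = 1.32 kcal/mol between the two chairs.
K = exp(ΔG/RT) with R = 1.987×10⁻³ kcal mol⁻¹ K⁻¹ and T = 298 K gives K ≈ 9.29.
Fraction in the lower-energy chair = K/(K+1) = 90.3%.

90.3%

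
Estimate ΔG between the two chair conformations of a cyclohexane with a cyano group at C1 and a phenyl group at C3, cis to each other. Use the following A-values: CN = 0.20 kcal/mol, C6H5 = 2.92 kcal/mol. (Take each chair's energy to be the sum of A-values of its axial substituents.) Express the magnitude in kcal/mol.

3.12 kcal/mol

C1 and C3 have the same parity, so for the cis isomer the two substituents are e,e in one chair and a,a in the other.
Chair I (cyano axial, phenyl axial): E = 3.12 kcal/mol.
Chair II (cyano equatorial, phenyl equatorial): E = 0.00 kcal/mol.
ΔE = 3.12 − 0.00 = 3.12 kcal/mol; chair II is more stable.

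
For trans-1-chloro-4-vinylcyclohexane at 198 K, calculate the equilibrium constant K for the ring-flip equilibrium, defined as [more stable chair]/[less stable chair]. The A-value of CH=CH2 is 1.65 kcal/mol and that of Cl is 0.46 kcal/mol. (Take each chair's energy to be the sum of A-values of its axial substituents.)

K ≈ 213

C1 and C4 have opposite parity, so for the trans isomer the two substituents are e,e in one chair and a,a in the other.
Chair I (vinyl axial, chloro axial): E = 2.11 kcal/mol; chair II (vinyl equatorial, chloro equatorial): E = 0.00 kcal/mol.
ΔG = 2.11 kcal/mol between the two chairs.
K = exp(ΔG/RT) with R = 1.987×10⁻³ kcal mol⁻¹ K⁻¹ and T = 198 K gives K ≈ 213.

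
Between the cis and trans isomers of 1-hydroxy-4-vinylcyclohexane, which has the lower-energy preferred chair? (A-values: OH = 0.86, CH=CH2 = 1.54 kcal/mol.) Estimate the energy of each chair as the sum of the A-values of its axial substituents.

trans

At 1,4 positions (parity opposite): cis → (a,e or e,a); trans → (e,e or a,a).
Best chair for cis: E = 0.86 kcal/mol; best chair for trans: E = 0.00 kcal/mol.
The trans isomer is lower by 0.86 kcal/mol.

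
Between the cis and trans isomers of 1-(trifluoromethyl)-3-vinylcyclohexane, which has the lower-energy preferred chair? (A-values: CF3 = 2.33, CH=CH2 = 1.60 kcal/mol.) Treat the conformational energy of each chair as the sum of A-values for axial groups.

At 1,3 positions (parity same): cis → (e,e or a,a); trans → (a,e or e,a).
Best chair for cis: E = 0.00 kcal/mol; best chair for trans: E = 1.60 kcal/mol.
The cis isomer is lower by 1.60 kcal/mol.

cis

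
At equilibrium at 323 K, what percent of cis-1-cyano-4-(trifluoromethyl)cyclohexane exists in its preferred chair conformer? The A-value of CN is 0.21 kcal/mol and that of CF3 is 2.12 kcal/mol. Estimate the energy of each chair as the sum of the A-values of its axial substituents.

C1 and C4 have opposite parity, so for the cis isomer the two substituents are one axial and one equatorial in each chair.
Chair I (cyano axial, trifluoromethyl equatorial): E = 0.21 kcal/mol; chair II (cyano equatorial, trifluoromethyl axial): E = 2.12 kcal/mol.
ΔG = 1.91 kcal/mol between the two chairs.
K = exp(ΔG/RT) with R = 1.987×10⁻³ kcal mol⁻¹ K⁻¹ and T = 323 K gives K ≈ 19.6.
Fraction in the lower-energy chair = K/(K+1) = 95.1%.

95.1%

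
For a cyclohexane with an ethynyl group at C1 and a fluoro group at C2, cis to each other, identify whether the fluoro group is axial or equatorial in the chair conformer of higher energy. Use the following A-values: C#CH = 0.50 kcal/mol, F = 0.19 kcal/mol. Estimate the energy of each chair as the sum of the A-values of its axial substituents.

C1 and C2 have opposite parity, so for the cis isomer the two substituents are one axial and one equatorial in each chair.
Chair I (ethynyl axial, fluoro equatorial): E = 0.50 kcal/mol.
Chair II (ethynyl equatorial, fluoro axial): E = 0.19 kcal/mol.
Chair I is the less stable (higher-energy) conformer, and in that chair the fluoro group is equatorial.

equatorial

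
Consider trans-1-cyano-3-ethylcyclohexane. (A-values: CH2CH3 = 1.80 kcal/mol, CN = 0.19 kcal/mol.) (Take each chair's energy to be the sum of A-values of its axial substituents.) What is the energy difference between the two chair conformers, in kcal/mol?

C1 and C3 have the same parity, so for the trans isomer the two substituents are one axial and one equatorial in each chair.
Chair I (ethyl axial, cyano equatorial): E = 1.80 kcal/mol.
Chair II (ethyl equatorial, cyano axial): E = 0.19 kcal/mol.
ΔE = 1.80 − 0.19 = 1.61 kcal/mol; chair II is more stable.

1.61 kcal/mol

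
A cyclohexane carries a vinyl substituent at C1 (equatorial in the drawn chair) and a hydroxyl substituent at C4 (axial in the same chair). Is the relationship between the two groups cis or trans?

C1 and C4 have opposite parity, so their axial bonds point in opposite directions.
With opposite-parity carbons, two substituents on the same face are one axial and one equatorial; opposite faces give both axial or both equatorial.
Here the groups are equatorial/axial → same face → cis.

cis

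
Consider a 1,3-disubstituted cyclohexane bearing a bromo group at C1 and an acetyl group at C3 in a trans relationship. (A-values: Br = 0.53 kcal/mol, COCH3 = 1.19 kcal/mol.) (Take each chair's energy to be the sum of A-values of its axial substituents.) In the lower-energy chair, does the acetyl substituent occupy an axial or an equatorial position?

C1 and C3 have the same parity, so for the trans isomer the two substituents are one axial and one equatorial in each chair.
Chair I (bromo axial, acetyl equatorial): E = 0.53 kcal/mol.
Chair II (bromo equatorial, acetyl axial): E = 1.19 kcal/mol.
Chair I is the more stable (lower-energy) conformer, and in that chair the acetyl group is equatorial.

equatorial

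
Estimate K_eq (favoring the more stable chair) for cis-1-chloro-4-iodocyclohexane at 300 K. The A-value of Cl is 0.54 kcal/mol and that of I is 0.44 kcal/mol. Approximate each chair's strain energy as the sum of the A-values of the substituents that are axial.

C1 and C4 have opposite parity, so for the cis isomer the two substituents are one axial and one equatorial in each chair.
Chair I (chloro axial, iodo equatorial): E = 0.54 kcal/mol; chair II (chloro equatorial, iodo axial): E = 0.44 kcal/mol.
ΔG = 0.10 kcal/mol between the two chairs.
K = exp(ΔG/RT) with R = 1.987×10⁻³ kcal mol⁻¹ K⁻¹ and T = 300 K gives K ≈ 1.18.

K ≈ 1.18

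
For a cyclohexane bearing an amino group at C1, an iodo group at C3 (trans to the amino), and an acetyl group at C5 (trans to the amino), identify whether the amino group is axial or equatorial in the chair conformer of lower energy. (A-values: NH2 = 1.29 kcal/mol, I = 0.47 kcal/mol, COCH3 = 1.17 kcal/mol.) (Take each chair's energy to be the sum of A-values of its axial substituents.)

Chair I (amino axial, iodo equatorial, acetyl equatorial): E = 1.29 kcal/mol.
Chair II (amino equatorial, iodo axial, acetyl axial): E = 1.64 kcal/mol.
Chair I is the more stable (lower-energy) conformer, and in that chair the amino group is axial.

axial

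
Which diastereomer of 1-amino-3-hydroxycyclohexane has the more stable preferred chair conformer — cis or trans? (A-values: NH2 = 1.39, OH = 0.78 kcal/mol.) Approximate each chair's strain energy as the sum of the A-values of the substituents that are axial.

cis

At 1,3 positions (parity same): cis → (e,e or a,a); trans → (a,e or e,a).
Best chair for cis: E = 0.00 kcal/mol; best chair for trans: E = 0.78 kcal/mol.
The cis isomer is lower by 0.78 kcal/mol.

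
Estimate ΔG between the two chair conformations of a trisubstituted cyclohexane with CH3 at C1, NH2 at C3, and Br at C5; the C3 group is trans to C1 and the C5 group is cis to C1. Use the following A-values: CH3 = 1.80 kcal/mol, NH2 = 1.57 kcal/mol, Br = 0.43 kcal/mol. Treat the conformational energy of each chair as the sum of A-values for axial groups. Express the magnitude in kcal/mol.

Chair I (methyl axial, amino equatorial, bromo axial): E = 2.23 kcal/mol.
Chair II (methyl equatorial, amino axial, bromo equatorial): E = 1.57 kcal/mol.
ΔE = 2.23 − 1.57 = 0.66 kcal/mol; chair II is more stable.

0.66 kcal/mol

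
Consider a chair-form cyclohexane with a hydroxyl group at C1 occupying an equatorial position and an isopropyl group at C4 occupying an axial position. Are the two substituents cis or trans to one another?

cis

C1 and C4 have opposite parity, so their axial bonds point in opposite directions.
With opposite-parity carbons, two substituents on the same face are one axial and one equatorial; opposite faces give both axial or both equatorial.
Here the groups are equatorial/axial → same face → cis.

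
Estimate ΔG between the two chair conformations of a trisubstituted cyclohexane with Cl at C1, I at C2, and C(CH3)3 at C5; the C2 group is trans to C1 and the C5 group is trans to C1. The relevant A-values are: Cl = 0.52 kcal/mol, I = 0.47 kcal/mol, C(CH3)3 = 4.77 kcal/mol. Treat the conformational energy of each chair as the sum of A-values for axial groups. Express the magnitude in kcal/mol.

3.78 kcal/mol

Chair I (chloro axial, iodo axial, tert-butyl equatorial): E = 0.99 kcal/mol.
Chair II (chloro equatorial, iodo equatorial, tert-butyl axial): E = 4.77 kcal/mol.
ΔE = 4.77 − 0.99 = 3.78 kcal/mol; chair I is more stable.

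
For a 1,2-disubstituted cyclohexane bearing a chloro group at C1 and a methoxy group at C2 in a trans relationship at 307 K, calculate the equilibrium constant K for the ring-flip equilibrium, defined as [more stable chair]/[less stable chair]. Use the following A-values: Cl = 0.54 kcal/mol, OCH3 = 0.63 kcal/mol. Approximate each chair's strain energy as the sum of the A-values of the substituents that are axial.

K ≈ 6.81

C1 and C2 have opposite parity, so for the trans isomer the two substituents are e,e in one chair and a,a in the other.
Chair I (chloro axial, methoxy axial): E = 1.17 kcal/mol; chair II (chloro equatorial, methoxy equatorial): E = 0.00 kcal/mol.
ΔG = 1.17 kcal/mol between the two chairs.
K = exp(ΔG/RT) with R = 1.987×10⁻³ kcal mol⁻¹ K⁻¹ and T = 307 K gives K ≈ 6.81.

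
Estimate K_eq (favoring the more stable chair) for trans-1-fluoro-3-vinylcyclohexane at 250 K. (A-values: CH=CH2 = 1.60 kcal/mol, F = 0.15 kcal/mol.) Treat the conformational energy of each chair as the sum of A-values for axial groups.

C1 and C3 have the same parity, so for the trans isomer the two substituents are one axial and one equatorial in each chair.
Chair I (vinyl axial, fluoro equatorial): E = 1.60 kcal/mol; chair II (vinyl equatorial, fluoro axial): E = 0.15 kcal/mol.
ΔG = 1.45 kcal/mol between the two chairs.
K = exp(ΔG/RT) with R = 1.987×10⁻³ kcal mol⁻¹ K⁻¹ and T = 250 K gives K ≈ 18.5.

K ≈ 18.5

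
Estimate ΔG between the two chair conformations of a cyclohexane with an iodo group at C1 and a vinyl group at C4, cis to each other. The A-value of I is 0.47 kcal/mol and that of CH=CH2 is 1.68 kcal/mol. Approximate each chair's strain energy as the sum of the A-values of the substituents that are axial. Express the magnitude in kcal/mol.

C1 and C4 have opposite parity, so for the cis isomer the two substituents are one axial and one equatorial in each chair.
Chair I (iodo axial, vinyl equatorial): E = 0.47 kcal/mol.
Chair II (iodo equatorial, vinyl axial): E = 1.68 kcal/mol.
ΔE = 1.68 − 0.47 = 1.21 kcal/mol; chair I is more stable.

1.21 kcal/mol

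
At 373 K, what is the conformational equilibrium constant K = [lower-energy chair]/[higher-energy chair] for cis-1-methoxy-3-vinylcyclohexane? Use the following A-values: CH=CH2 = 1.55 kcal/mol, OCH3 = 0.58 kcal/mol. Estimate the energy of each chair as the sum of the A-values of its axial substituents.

K ≈ 17.7

C1 and C3 have the same parity, so for the cis isomer the two substituents are e,e in one chair and a,a in the other.
Chair I (vinyl axial, methoxy axial): E = 2.13 kcal/mol; chair II (vinyl equatorial, methoxy equatorial): E = 0.00 kcal/mol.
ΔG = 2.13 kcal/mol between the two chairs.
K = exp(ΔG/RT) with R = 1.987×10⁻³ kcal mol⁻¹ K⁻¹ and T = 373 K gives K ≈ 17.7.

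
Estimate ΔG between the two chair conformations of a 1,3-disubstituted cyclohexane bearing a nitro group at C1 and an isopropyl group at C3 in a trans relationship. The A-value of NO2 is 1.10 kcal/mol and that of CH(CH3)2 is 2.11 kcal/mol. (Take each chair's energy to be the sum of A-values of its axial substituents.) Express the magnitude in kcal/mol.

1.01 kcal/mol

C1 and C3 have the same parity, so for the trans isomer the two substituents are one axial and one equatorial in each chair.
Chair I (nitro axial, isopropyl equatorial): E = 1.10 kcal/mol.
Chair II (nitro equatorial, isopropyl axial): E = 2.11 kcal/mol.
ΔE = 2.11 − 1.10 = 1.01 kcal/mol; chair I is more stable.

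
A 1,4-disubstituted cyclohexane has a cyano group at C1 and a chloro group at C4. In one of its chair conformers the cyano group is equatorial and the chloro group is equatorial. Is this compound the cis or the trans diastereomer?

C1 and C4 have opposite parity, so their axial bonds point in opposite directions.
With opposite-parity carbons, two substituents on the same face are one axial and one equatorial; opposite faces give both axial or both equatorial.
Here the groups are equatorial/equatorial → opposite face → trans.

trans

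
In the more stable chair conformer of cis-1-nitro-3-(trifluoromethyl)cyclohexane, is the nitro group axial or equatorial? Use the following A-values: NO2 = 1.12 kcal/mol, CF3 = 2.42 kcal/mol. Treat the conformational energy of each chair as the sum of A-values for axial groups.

C1 and C3 have the same parity, so for the cis isomer the two substituents are e,e in one chair and a,a in the other.
Chair I (nitro axial, trifluoromethyl axial): E = 3.54 kcal/mol.
Chair II (nitro equatorial, trifluoromethyl equatorial): E = 0.00 kcal/mol.
Chair II is the more stable (lower-energy) conformer, and in that chair the nitro group is equatorial.

equatorial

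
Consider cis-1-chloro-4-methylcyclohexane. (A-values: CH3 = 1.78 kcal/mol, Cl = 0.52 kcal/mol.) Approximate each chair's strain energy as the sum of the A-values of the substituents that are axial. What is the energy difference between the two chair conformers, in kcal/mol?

1.26 kcal/mol

C1 and C4 have opposite parity, so for the cis isomer the two substituents are one axial and one equatorial in each chair.
Chair I (methyl axial, chloro equatorial): E = 1.78 kcal/mol.
Chair II (methyl equatorial, chloro axial): E = 0.52 kcal/mol.
ΔE = 1.78 − 0.52 = 1.26 kcal/mol; chair II is more stable.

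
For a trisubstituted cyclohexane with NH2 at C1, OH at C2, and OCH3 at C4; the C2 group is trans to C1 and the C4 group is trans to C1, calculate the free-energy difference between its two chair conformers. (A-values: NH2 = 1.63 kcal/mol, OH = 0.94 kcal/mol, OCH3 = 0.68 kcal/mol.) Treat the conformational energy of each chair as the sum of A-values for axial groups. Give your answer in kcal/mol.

3.25 kcal/mol

Chair I (amino axial, hydroxyl axial, methoxy axial): E = 3.25 kcal/mol.
Chair II (amino equatorial, hydroxyl equatorial, methoxy equatorial): E = 0.00 kcal/mol.
ΔE = 3.25 − 0.00 = 3.25 kcal/mol; chair II is more stable.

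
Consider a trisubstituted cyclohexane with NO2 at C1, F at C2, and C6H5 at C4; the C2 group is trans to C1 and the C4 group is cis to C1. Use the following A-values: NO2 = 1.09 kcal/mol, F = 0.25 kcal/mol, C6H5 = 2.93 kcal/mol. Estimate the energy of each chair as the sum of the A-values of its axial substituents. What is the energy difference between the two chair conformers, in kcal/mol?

Chair I (nitro axial, fluoro axial, phenyl equatorial): E = 1.34 kcal/mol.
Chair II (nitro equatorial, fluoro equatorial, phenyl axial): E = 2.93 kcal/mol.
ΔE = 2.93 − 1.34 = 1.59 kcal/mol; chair I is more stable.

1.59 kcal/mol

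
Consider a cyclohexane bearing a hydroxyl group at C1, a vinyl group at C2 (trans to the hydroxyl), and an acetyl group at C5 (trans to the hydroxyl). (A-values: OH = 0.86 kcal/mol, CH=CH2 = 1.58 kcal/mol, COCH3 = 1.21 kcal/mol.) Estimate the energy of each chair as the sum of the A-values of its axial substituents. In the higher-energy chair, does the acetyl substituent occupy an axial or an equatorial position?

equatorial

Chair I (hydroxyl axial, vinyl axial, acetyl equatorial): E = 2.44 kcal/mol.
Chair II (hydroxyl equatorial, vinyl equatorial, acetyl axial): E = 1.21 kcal/mol.
Chair I is the less stable (higher-energy) conformer, and in that chair the acetyl group is equatorial.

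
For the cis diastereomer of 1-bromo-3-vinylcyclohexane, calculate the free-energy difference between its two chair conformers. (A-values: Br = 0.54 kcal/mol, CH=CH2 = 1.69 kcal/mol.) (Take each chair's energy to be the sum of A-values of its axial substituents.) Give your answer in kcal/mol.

2.23 kcal/mol

C1 and C3 have the same parity, so for the cis isomer the two substituents are e,e in one chair and a,a in the other.
Chair I (bromo axial, vinyl axial): E = 2.23 kcal/mol.
Chair II (bromo equatorial, vinyl equatorial): E = 0.00 kcal/mol.
ΔE = 2.23 − 0.00 = 2.23 kcal/mol; chair II is more stable.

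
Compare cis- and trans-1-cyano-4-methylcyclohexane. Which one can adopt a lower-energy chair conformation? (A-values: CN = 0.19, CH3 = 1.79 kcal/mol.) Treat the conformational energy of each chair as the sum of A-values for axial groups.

At 1,4 positions (parity opposite): cis → (a,e or e,a); trans → (e,e or a,a).
Best chair for cis: E = 0.19 kcal/mol; best chair for trans: E = 0.00 kcal/mol.
The trans isomer is lower by 0.19 kcal/mol.

trans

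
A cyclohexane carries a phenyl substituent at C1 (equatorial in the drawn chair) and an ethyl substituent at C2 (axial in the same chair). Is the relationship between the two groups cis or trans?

C1 and C2 have opposite parity, so their axial bonds point in opposite directions.
With opposite-parity carbons, two substituents on the same face are one axial and one equatorial; opposite faces give both axial or both equatorial.
Here the groups are equatorial/axial → same face → cis.

cis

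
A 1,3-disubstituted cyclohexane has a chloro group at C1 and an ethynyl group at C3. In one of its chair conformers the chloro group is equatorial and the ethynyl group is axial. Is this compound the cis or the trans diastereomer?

trans

C1 and C3 have the same parity, so their axial bonds point in the same direction.
With same-parity carbons, two substituents on the same face are both axial or both equatorial; opposite faces give one of each.
Here the groups are equatorial/axial → opposite face → trans.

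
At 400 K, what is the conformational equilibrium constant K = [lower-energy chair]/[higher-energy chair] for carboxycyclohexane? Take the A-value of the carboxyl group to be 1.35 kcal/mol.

K ≈ 5.47

One chair has the carboxyl group axial (E = 1.35 kcal/mol) and the other has it equatorial (E = 0).
ΔG = 1.35 kcal/mol between the two chairs.
K = exp(ΔG/RT) with R = 1.987×10⁻³ kcal mol⁻¹ K⁻¹ and T = 400 K gives K ≈ 5.47.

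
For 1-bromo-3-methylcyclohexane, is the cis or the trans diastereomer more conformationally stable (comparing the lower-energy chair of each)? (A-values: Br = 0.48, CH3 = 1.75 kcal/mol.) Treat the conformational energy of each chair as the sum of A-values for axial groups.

cis

At 1,3 positions (parity same): cis → (e,e or a,a); trans → (a,e or e,a).
Best chair for cis: E = 0.00 kcal/mol; best chair for trans: E = 0.48 kcal/mol.
The cis isomer is lower by 0.48 kcal/mol.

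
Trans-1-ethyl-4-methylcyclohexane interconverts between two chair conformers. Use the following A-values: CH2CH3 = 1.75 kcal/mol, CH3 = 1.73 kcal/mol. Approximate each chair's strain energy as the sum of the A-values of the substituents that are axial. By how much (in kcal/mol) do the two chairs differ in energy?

C1 and C4 have opposite parity, so for the trans isomer the two substituents are e,e in one chair and a,a in the other.
Chair I (ethyl axial, methyl axial): E = 3.48 kcal/mol.
Chair II (ethyl equatorial, methyl equatorial): E = 0.00 kcal/mol.
ΔE = 3.48 − 0.00 = 3.48 kcal/mol; chair II is more stable.

3.48 kcal/mol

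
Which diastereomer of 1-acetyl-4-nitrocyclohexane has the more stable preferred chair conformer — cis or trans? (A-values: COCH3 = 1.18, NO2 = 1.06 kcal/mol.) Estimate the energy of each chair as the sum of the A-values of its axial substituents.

At 1,4 positions (parity opposite): cis → (a,e or e,a); trans → (e,e or a,a).
Best chair for cis: E = 1.06 kcal/mol; best chair for trans: E = 0.00 kcal/mol.
The trans isomer is lower by 1.06 kcal/mol.

trans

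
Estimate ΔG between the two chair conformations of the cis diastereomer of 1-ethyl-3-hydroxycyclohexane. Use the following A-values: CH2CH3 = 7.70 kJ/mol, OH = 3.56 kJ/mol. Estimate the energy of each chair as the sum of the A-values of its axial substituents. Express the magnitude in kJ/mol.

C1 and C3 have the same parity, so for the cis isomer the two substituents are e,e in one chair and a,a in the other.
Chair I (ethyl axial, hydroxyl axial): E = 11.26 kJ/mol.
Chair II (ethyl equatorial, hydroxyl equatorial): E = 0.00 kJ/mol.
ΔE = 11.26 − 0.00 = 11.26 kJ/mol; chair II is more stable.

11.26 kJ/mol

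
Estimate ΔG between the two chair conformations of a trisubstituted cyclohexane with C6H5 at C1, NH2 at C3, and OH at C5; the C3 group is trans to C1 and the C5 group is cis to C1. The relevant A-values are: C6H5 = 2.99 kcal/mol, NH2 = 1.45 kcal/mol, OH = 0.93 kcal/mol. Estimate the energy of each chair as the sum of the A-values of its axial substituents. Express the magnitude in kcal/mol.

2.47 kcal/mol

Chair I (phenyl axial, amino equatorial, hydroxyl axial): E = 3.92 kcal/mol.
Chair II (phenyl equatorial, amino axial, hydroxyl equatorial): E = 1.45 kcal/mol.
ΔE = 3.92 − 1.45 = 2.47 kcal/mol; chair II is more stable.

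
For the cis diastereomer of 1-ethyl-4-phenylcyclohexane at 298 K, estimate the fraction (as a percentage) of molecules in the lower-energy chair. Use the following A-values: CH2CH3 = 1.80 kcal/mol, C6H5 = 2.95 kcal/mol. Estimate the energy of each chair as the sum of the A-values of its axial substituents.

C1 and C4 have opposite parity, so for the cis isomer the two substituents are one axial and one equatorial in each chair.
Chair I (ethyl axial, phenyl equatorial): E = 1.80 kcal/mol; chair II (ethyl equatorial, phenyl axial): E = 2.95 kcal/mol.
ΔG = 1.15 kcal/mol between the two chairs.
K = exp(ΔG/RT) with R = 1.987×10⁻³ kcal mol⁻¹ K⁻¹ and T = 298 K gives K ≈ 6.97.
Fraction in the lower-energy chair = K/(K+1) = 87.5%.

87.5%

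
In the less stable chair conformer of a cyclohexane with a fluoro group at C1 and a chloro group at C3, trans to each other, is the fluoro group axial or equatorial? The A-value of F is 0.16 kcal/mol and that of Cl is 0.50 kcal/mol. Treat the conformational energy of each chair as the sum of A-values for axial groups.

equatorial

C1 and C3 have the same parity, so for the trans isomer the two substituents are one axial and one equatorial in each chair.
Chair I (fluoro axial, chloro equatorial): E = 0.16 kcal/mol.
Chair II (fluoro equatorial, chloro axial): E = 0.50 kcal/mol.
Chair II is the less stable (higher-energy) conformer, and in that chair the fluoro group is equatorial.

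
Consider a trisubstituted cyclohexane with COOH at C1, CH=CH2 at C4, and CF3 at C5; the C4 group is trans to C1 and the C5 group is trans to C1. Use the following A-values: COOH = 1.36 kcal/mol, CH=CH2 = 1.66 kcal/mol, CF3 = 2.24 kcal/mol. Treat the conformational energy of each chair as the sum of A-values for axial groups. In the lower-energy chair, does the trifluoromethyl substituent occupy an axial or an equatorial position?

Chair I (carboxyl axial, vinyl axial, trifluoromethyl equatorial): E = 3.02 kcal/mol.
Chair II (carboxyl equatorial, vinyl equatorial, trifluoromethyl axial): E = 2.24 kcal/mol.
Chair II is the more stable (lower-energy) conformer, and in that chair the trifluoromethyl group is axial.

axial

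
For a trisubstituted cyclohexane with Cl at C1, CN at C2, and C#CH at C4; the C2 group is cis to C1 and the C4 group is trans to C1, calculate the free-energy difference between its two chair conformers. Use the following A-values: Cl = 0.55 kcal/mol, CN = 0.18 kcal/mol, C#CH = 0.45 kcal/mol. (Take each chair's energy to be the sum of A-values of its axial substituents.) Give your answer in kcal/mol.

Chair I (chloro axial, cyano equatorial, ethynyl axial): E = 1.00 kcal/mol.
Chair II (chloro equatorial, cyano axial, ethynyl equatorial): E = 0.18 kcal/mol.
ΔE = 1.00 − 0.18 = 0.82 kcal/mol; chair II is more stable.

0.82 kcal/mol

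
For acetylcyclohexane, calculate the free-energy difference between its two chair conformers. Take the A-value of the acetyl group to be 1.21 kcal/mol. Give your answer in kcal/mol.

1.21 kcal/mol

A monosubstituted cyclohexane has one chair with the acetyl group axial (E = A = 1.21 kcal/mol) and one with it equatorial (E = 0).
ΔE = 1.21 − 0 = 1.21 kcal/mol.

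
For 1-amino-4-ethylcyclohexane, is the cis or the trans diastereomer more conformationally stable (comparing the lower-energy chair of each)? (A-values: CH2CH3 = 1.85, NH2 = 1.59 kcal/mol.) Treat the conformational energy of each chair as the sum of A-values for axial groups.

trans

At 1,4 positions (parity opposite): cis → (a,e or e,a); trans → (e,e or a,a).
Best chair for cis: E = 1.59 kcal/mol; best chair for trans: E = 0.00 kcal/mol.
The trans isomer is lower by 1.59 kcal/mol.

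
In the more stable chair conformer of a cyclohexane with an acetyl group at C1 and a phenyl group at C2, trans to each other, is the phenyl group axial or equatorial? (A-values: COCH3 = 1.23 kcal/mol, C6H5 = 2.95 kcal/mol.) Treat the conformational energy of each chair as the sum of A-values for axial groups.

equatorial

C1 and C2 have opposite parity, so for the trans isomer the two substituents are e,e in one chair and a,a in the other.
Chair I (acetyl axial, phenyl axial): E = 4.18 kcal/mol.
Chair II (acetyl equatorial, phenyl equatorial): E = 0.00 kcal/mol.
Chair II is the more stable (lower-energy) conformer, and in that chair the phenyl group is equatorial.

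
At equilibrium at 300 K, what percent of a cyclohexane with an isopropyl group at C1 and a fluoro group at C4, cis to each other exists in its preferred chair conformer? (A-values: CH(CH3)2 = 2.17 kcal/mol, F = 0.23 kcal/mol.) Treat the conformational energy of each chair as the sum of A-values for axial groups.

96.3%

C1 and C4 have opposite parity, so for the cis isomer the two substituents are one axial and one equatorial in each chair.
Chair I (isopropyl axial, fluoro equatorial): E = 2.17 kcal/mol; chair II (isopropyl equatorial, fluoro axial): E = 0.23 kcal/mol.
ΔG = 1.94 kcal/mol between the two chairs.
K = exp(ΔG/RT) with R = 1.987×10⁻³ kcal mol⁻¹ K⁻¹ and T = 300 K gives K ≈ 25.9.
Fraction in the lower-energy chair = K/(K+1) = 96.3%.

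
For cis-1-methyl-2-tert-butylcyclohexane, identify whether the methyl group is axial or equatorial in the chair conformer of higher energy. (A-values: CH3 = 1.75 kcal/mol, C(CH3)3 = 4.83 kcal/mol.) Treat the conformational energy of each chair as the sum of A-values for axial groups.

C1 and C2 have opposite parity, so for the cis isomer the two substituents are one axial and one equatorial in each chair.
Chair I (methyl axial, tert-butyl equatorial): E = 1.75 kcal/mol.
Chair II (methyl equatorial, tert-butyl axial): E = 4.83 kcal/mol.
Chair II is the less stable (higher-energy) conformer, and in that chair the methyl group is equatorial.

equatorial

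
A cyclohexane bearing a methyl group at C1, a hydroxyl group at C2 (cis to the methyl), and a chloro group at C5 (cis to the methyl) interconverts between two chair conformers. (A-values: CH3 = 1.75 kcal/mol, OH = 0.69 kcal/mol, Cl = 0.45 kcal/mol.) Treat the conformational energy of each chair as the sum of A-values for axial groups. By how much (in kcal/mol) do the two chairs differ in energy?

1.51 kcal/mol

Chair I (methyl axial, hydroxyl equatorial, chloro axial): E = 2.20 kcal/mol.
Chair II (methyl equatorial, hydroxyl axial, chloro equatorial): E = 0.69 kcal/mol.
ΔE = 2.20 − 0.69 = 1.51 kcal/mol; chair II is more stable.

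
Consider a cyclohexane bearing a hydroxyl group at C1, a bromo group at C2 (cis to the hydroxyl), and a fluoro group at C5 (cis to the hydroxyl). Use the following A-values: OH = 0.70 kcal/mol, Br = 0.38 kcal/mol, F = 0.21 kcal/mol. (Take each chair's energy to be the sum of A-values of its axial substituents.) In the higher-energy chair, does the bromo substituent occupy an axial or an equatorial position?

equatorial

Chair I (hydroxyl axial, bromo equatorial, fluoro axial): E = 0.91 kcal/mol.
Chair II (hydroxyl equatorial, bromo axial, fluoro equatorial): E = 0.38 kcal/mol.
Chair I is the less stable (higher-energy) conformer, and in that chair the bromo group is equatorial.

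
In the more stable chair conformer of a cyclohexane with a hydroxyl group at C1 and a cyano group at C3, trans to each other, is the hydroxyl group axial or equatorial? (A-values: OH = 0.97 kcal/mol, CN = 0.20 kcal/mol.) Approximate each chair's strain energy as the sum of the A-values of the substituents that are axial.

C1 and C3 have the same parity, so for the trans isomer the two substituents are one axial and one equatorial in each chair.
Chair I (hydroxyl axial, cyano equatorial): E = 0.97 kcal/mol.
Chair II (hydroxyl equatorial, cyano axial): E = 0.20 kcal/mol.
Chair II is the more stable (lower-energy) conformer, and in that chair the hydroxyl group is equatorial.

equatorial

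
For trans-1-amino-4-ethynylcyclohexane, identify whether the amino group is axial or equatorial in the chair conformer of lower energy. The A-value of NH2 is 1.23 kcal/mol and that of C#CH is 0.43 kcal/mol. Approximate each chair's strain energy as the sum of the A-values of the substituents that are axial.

C1 and C4 have opposite parity, so for the trans isomer the two substituents are e,e in one chair and a,a in the other.
Chair I (amino axial, ethynyl axial): E = 1.66 kcal/mol.
Chair II (amino equatorial, ethynyl equatorial): E = 0.00 kcal/mol.
Chair II is the more stable (lower-energy) conformer, and in that chair the amino group is equatorial.

equatorial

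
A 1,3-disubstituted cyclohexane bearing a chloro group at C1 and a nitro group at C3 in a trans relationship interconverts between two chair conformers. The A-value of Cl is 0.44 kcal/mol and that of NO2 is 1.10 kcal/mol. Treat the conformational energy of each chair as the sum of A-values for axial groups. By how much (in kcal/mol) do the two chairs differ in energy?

C1 and C3 have the same parity, so for the trans isomer the two substituents are one axial and one equatorial in each chair.
Chair I (chloro axial, nitro equatorial): E = 0.44 kcal/mol.
Chair II (chloro equatorial, nitro axial): E = 1.10 kcal/mol.
ΔE = 1.10 − 0.44 = 0.66 kcal/mol; chair I is more stable.

0.66 kcal/mol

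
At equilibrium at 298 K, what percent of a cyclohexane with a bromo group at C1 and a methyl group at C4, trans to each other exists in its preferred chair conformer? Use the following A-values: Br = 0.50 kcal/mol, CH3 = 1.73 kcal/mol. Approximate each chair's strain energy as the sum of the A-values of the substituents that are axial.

97.7%

C1 and C4 have opposite parity, so for the trans isomer the two substituents are e,e in one chair and a,a in the other.
Chair I (bromo axial, methyl axial): E = 2.23 kcal/mol; chair II (bromo equatorial, methyl equatorial): E = 0.00 kcal/mol.
ΔG = 2.23 kcal/mol between the two chairs.
K = exp(ΔG/RT) with R = 1.987×10⁻³ kcal mol⁻¹ K⁻¹ and T = 298 K gives K ≈ 43.2.
Fraction in the lower-energy chair = K/(K+1) = 97.7%.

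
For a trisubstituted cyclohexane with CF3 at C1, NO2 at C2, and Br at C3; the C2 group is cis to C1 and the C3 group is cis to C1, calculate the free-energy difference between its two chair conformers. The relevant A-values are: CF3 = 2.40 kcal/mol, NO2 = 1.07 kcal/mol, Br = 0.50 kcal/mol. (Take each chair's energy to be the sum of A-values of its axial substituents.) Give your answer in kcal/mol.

1.83 kcal/mol

Chair I (trifluoromethyl axial, nitro equatorial, bromo axial): E = 2.90 kcal/mol.
Chair II (trifluoromethyl equatorial, nitro axial, bromo equatorial): E = 1.07 kcal/mol.
ΔE = 2.90 − 1.07 = 1.83 kcal/mol; chair II is more stable.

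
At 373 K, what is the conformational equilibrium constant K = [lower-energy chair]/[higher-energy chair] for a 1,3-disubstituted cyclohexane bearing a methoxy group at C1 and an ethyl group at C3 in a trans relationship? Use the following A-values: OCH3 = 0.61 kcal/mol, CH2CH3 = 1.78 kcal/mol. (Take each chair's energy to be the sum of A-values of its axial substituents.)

C1 and C3 have the same parity, so for the trans isomer the two substituents are one axial and one equatorial in each chair.
Chair I (methoxy axial, ethyl equatorial): E = 0.61 kcal/mol; chair II (methoxy equatorial, ethyl axial): E = 1.78 kcal/mol.
ΔG = 1.17 kcal/mol between the two chairs.
K = exp(ΔG/RT) with R = 1.987×10⁻³ kcal mol⁻¹ K⁻¹ and T = 373 K gives K ≈ 4.85.

K ≈ 4.85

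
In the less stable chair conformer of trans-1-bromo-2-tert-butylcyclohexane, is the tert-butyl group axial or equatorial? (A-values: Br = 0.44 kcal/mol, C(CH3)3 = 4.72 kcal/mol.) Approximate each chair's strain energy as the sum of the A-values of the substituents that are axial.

axial

C1 and C2 have opposite parity, so for the trans isomer the two substituents are e,e in one chair and a,a in the other.
Chair I (bromo axial, tert-butyl axial): E = 5.16 kcal/mol.
Chair II (bromo equatorial, tert-butyl equatorial): E = 0.00 kcal/mol.
Chair I is the less stable (higher-energy) conformer, and in that chair the tert-butyl group is axial.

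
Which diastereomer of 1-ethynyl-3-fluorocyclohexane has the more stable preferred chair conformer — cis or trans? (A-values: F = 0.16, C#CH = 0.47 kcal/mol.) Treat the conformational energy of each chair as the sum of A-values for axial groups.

cis

At 1,3 positions (parity same): cis → (e,e or a,a); trans → (a,e or e,a).
Best chair for cis: E = 0.00 kcal/mol; best chair for trans: E = 0.16 kcal/mol.
The cis isomer is lower by 0.16 kcal/mol.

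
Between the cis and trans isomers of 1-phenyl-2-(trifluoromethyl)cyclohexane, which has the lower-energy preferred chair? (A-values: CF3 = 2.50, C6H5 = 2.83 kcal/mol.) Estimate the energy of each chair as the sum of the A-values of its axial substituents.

trans

At 1,2 positions (parity opposite): cis → (a,e or e,a); trans → (e,e or a,a).
Best chair for cis: E = 2.50 kcal/mol; best chair for trans: E = 0.00 kcal/mol.
The trans isomer is lower by 2.50 kcal/mol.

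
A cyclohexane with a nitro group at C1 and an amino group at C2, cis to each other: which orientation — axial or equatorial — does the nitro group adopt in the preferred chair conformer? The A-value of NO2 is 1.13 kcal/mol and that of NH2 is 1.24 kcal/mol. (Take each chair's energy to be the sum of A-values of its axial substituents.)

C1 and C2 have opposite parity, so for the cis isomer the two substituents are one axial and one equatorial in each chair.
Chair I (nitro axial, amino equatorial): E = 1.13 kcal/mol.
Chair II (nitro equatorial, amino axial): E = 1.24 kcal/mol.
Chair I is the more stable (lower-energy) conformer, and in that chair the nitro group is axial.

axial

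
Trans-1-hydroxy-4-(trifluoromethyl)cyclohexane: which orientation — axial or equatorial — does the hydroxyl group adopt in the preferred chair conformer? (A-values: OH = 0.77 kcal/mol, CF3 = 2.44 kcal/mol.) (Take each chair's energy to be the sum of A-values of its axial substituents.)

equatorial

C1 and C4 have opposite parity, so for the trans isomer the two substituents are e,e in one chair and a,a in the other.
Chair I (hydroxyl axial, trifluoromethyl axial): E = 3.21 kcal/mol.
Chair II (hydroxyl equatorial, trifluoromethyl equatorial): E = 0.00 kcal/mol.
Chair II is the more stable (lower-energy) conformer, and in that chair the hydroxyl group is equatorial.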